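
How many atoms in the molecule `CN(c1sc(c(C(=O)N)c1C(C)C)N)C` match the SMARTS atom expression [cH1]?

The query [cH1] means: aromatic carbon bearing exactly one hydrogen.
Check the 15 heavy atoms by environment: 1× s (aromatic, H0) → no; 4× c (aromatic, H0) → no; 1× C (H1) → no; 4× C (H3) → no; 1× N (H0) → no; 1× C (H0) → no; 1× O (H0) → no; 2× N (H2) → no.
No environment satisfies the query, so 0 matching atoms.

0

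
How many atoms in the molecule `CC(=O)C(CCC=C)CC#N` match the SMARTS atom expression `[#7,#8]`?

Check the 11 heavy atoms by environment: 9× C → no; 1× O → match; 1× N → match.
Summing the matching environments: 1 + 1 = 2 matching atoms.

2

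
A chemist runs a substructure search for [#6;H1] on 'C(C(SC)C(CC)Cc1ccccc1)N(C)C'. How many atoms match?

7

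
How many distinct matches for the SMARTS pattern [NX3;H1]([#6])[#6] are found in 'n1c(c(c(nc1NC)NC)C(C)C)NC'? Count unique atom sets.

[NX3;H1]([#6])[#6] is the SMARTS for a secondary amine: a trivalent nitrogen with one H, bonded to two carbons.
The molecule carries 3 separate instances of an N-methylamino group (-NHCH3) meeting every constraint; each maps to a distinct set of atoms, giving 3 matches.

3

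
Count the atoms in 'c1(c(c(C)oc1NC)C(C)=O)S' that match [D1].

The query [D1] means: atom with exactly one heavy-atom neighbour (degree 1).
Check the 12 heavy atoms by environment: 1× o (aromatic, D2) → no; 4× c (aromatic, D3) → no; 1× N (D2) → no; 3× C (D1) → match; 1× C (D3) → no; 1× O (D1) → match; 1× S (D1) → match.
Summing the matching environments: 3 + 1 + 1 = 5 matching atoms.

5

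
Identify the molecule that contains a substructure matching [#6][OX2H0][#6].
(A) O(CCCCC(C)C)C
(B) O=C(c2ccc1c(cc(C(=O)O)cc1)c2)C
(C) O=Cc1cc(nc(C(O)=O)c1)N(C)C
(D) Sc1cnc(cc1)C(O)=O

A

[#6][OX2H0][#6] describes an aliphatic oxygen bridging two carbons with no H on the oxygen (an ether).
(A) contains a methoxy ether (-OCH3), which satisfies every atom and bond constraint.
(B) has a carboxylic acid group (-C(=O)OH) but the -OH oxygen has H1; the =O is OX1, not OX2.
(C) has a carboxylic acid group (-C(=O)OH) but the -OH oxygen has H1; the =O is OX1, not OX2.
(D) has a carboxylic acid group (-C(=O)OH) but the -OH oxygen has H1; the =O is OX1, not OX2.
So the answer is (A).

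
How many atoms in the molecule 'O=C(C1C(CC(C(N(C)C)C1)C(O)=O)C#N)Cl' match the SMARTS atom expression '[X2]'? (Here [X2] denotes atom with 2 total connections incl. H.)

Check the 17 heavy atoms by environment: 8× C (X4) → no; 2× C (X3) → no; 2× O (X1) → no; 1× O (X2) → match; 1× C (X2) → match; 1× N (X1) → no; 1× Cl (X1) → no; 1× N (X3) → no.
Summing the matching environments: 1 + 1 = 2 matching atoms.

2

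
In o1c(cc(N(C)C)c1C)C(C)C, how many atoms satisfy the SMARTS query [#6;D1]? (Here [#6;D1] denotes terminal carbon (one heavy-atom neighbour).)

5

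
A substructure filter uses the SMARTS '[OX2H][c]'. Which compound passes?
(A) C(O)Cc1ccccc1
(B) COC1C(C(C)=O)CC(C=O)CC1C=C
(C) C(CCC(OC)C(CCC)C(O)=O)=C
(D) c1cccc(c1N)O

D

[OX2H][c] describes a hydroxyl oxygen attached to an aromatic carbon (a phenol).
(A) has a hydroxyl group (-OH) but the -OH is on an aliphatic carbon, not an aromatic c.
(B) has a methoxy ether (-OCH3) but the oxygen has H0, not H1.
(C) has a methoxy ether (-OCH3) but the oxygen has H0, not H1.
(D) contains a hydroxyl group (-OH), which satisfies every atom and bond constraint.
So the answer is (D).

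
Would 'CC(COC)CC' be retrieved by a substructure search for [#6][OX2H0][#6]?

The pattern [#6][OX2H0][#6] describes an aliphatic oxygen bridging two carbons with no H on the oxygen — an ether.
The molecule carries a methoxy ether (-OCH3), whose atoms satisfy every constraint of the query, so the pattern matches.

Yes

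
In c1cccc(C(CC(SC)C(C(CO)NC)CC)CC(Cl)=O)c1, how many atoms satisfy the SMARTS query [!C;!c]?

The query [!C;!c] means: neither aliphatic nor aromatic carbon — same as [!#6].
Check the 23 heavy atoms by environment: 12× C → no; 1× S → match; 1× N → match; 6× c (aromatic) → no; 2× O → match; 1× Cl → match.
Summing the matching environments: 1 + 1 + 2 + 1 = 5 matching atoms.

5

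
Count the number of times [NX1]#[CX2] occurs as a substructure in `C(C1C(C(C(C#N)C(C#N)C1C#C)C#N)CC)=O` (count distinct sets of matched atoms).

3

[NX1]#[CX2] is the SMARTS for a nitrile: a nitrogen triple-bonded to a two-connected carbon.
The molecule carries 3 separate instances of a nitrile (-C#N) meeting every constraint; each maps to a distinct set of atoms, giving 3 matches.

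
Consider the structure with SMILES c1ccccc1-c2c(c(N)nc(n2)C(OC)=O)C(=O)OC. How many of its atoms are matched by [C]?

The query [C] means: uppercase C matches aliphatic (non-aromatic) carbon only.
Check the 21 heavy atoms by environment: 2× n (aromatic) → no; 10× c (aromatic) → no; 1× N → no; 4× C → match; 4× O → no.
That gives 4 matching atoms.

4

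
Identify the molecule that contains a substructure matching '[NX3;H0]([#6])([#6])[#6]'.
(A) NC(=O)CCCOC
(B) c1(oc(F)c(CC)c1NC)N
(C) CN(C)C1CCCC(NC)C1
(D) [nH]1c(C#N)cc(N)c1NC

C

[NX3;H0]([#6])([#6])[#6] describes a trivalent nitrogen with no H, bonded to three carbons (a tertiary amine).
(A) has a primary amide (-C(=O)NH2) but the amide nitrogen has H2 and only one carbon neighbour.
(B) has an N-methylamino group (-NHCH3) but the nitrogen still has one H (H1), not H0.
(C) contains a dimethylamino group (-N(CH3)2), which satisfies every atom and bond constraint.
(D) has an N-methylamino group (-NHCH3) but the nitrogen still has one H (H1), not H0.
So the answer is (C).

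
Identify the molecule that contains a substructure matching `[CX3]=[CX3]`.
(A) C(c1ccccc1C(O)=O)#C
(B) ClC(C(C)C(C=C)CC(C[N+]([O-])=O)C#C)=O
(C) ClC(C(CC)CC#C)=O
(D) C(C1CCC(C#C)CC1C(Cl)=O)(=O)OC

B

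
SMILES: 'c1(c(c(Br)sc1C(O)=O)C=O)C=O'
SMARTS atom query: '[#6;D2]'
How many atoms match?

2

The query [#6;D2] means: any carbon bonded to exactly two heavy atoms.
Check the 13 heavy atoms by environment: 1× s (aromatic, D2) → no; 4× c (aromatic, D3) → no; 2× C (D2) → match; 4× O (D1) → no; 1× Br (D1) → no; 1× C (D3) → no.
That gives 2 matching atoms.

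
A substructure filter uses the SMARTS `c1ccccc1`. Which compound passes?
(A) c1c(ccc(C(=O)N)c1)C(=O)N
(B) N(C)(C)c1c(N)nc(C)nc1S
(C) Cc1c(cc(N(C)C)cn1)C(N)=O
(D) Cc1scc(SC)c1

c1ccccc1 describes six aromatic carbons in a ring (a benzene ring).
(A) contains the required atom environment, so the pattern matches.
(B) has a methyl group (-CH3) but no six-membered all-carbon aromatic ring is present.
(C) has a methyl group (-CH3) but no six-membered all-carbon aromatic ring is present.
(D) has a methyl group (-CH3) but no six-membered all-carbon aromatic ring is present.
So the answer is (A).

A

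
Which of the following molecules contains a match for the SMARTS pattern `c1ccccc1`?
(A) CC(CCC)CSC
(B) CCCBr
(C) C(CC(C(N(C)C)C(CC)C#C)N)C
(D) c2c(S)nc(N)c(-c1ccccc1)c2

D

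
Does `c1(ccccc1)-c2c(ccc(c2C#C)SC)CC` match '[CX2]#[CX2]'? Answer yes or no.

The pattern [CX2]#[CX2] describes a carbon-carbon triple bond — an alkyne.
The molecule carries an ethynyl group (-C#CH), whose atoms satisfy every constraint of the query, so the pattern matches.

Yes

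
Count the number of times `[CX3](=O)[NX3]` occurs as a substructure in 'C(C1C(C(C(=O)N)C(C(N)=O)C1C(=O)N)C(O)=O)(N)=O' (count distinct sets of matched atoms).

4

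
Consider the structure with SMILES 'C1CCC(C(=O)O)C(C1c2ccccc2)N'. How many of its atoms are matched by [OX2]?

1

Check the 16 heavy atoms by environment: 6× C (X4) → no; 6× c (aromatic, X3) → no; 1× N (X3) → no; 1× C (X3) → no; 1× O (X1) → no; 1× O (X2) → match.
That gives 1 matching atom.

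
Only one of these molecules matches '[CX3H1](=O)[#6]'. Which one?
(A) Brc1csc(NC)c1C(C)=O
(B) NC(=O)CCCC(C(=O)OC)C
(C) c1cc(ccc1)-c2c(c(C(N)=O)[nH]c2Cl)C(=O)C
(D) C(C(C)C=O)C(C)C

D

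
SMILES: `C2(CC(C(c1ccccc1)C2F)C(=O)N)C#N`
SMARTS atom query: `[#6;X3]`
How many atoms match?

7

Check the 17 heavy atoms by environment: 5× C (X4) → no; 1× F (X1) → no; 1× C (X2) → no; 1× N (X1) → no; 1× C (X3) → match; 1× O (X1) → no; 1× N (X3) → no; 6× c (aromatic, X3) → match.
Summing the matching environments: 1 + 6 = 7 matching atoms.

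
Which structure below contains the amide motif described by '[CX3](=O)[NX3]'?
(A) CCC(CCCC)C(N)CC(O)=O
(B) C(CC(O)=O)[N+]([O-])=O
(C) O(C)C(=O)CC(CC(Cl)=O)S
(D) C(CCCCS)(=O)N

D

[CX3](=O)[NX3] describes a carbonyl carbon bonded to a trivalent nitrogen (an amide).
(A) has a primary amino group (-NH2) but the -NH2 is not attached to a carbonyl carbon.
(B) has a carboxylic acid group (-C(=O)OH) but the carbonyl is bonded to O, not to an NX3 nitrogen.
(C) has a methyl-ester group (-C(=O)OCH3) but the carbonyl is bonded to O, not to an NX3 nitrogen.
(D) contains a primary amide (-C(=O)NH2), which satisfies every atom and bond constraint.
So the answer is (D).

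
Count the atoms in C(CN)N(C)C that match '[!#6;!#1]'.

2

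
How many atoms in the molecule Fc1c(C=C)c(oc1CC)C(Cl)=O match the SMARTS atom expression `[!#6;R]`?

1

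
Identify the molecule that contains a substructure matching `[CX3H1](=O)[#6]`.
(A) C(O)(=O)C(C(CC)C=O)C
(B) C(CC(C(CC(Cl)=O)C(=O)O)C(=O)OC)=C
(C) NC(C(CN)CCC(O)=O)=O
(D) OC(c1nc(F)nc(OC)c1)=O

A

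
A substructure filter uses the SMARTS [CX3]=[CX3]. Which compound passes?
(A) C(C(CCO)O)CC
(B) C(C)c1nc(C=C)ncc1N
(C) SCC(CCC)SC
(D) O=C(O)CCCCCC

B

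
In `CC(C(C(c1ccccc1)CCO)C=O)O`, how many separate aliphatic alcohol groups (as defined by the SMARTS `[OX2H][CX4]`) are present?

[OX2H][CX4] is the SMARTS for an aliphatic alcohol: a hydroxyl oxygen bound to an sp3 (X4) carbon.
The molecule carries 2 separate instances of a hydroxyl group (-OH) meeting every constraint; each maps to a distinct set of atoms, giving 2 matches.

2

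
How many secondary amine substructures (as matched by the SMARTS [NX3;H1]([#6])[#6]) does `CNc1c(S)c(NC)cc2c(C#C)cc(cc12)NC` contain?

3

[NX3;H1]([#6])[#6] is the SMARTS for a secondary amine: a trivalent nitrogen with one H, bonded to two carbons.
The molecule carries 3 separate instances of an N-methylamino group (-NHCH3) meeting every constraint; each maps to a distinct set of atoms, giving 3 matches.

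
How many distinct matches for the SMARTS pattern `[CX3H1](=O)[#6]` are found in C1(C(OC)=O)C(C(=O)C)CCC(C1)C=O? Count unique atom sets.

1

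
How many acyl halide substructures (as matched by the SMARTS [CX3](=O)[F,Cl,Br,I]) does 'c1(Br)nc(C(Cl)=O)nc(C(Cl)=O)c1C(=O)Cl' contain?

3

[CX3](=O)[F,Cl,Br,I] is the SMARTS for an acyl halide: a carbonyl carbon bonded to a halogen.
The molecule carries 3 separate instances of an acyl chloride (-C(=O)Cl) meeting every constraint; each maps to a distinct set of atoms, giving 3 matches.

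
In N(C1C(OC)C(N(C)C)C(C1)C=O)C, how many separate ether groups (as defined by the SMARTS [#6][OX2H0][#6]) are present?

[#6][OX2H0][#6] is the SMARTS for an ether: an aliphatic oxygen bridging two carbons with no H on the oxygen.
Exactly one fragment in the molecule meets all constraints, giving 1 match.

1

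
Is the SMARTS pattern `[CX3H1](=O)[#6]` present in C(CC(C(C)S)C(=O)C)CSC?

No

The pattern [CX3H1](=O)[#6] describes an sp2 carbon with one H, double-bonded to O and single-bonded to carbon — an aldehyde.
The closest candidate here is an acetyl/ketone group (-C(=O)CH3), but the carbonyl carbon has H0 (two carbon neighbours), not H1. No other fragment satisfies the full query, so there is no match.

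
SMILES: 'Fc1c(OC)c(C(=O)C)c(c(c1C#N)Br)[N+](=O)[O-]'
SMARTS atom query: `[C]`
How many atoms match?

4

Check the 18 heavy atoms by environment: 6× c (aromatic) → no; 4× C → match; 3× O → no; 1× F → no; 1× N → no; 1× N (charge +1) → no; 1× O (charge -1) → no; 1× Br → no.
That gives 4 matching atoms.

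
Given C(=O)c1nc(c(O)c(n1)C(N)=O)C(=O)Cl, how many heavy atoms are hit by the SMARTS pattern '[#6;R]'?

Check the 15 heavy atoms by environment: 2× n (aromatic, in 6-ring) → no; 4× c (aromatic, in 6-ring) → match; 3× C (acyclic) → no; 4× O (acyclic) → no; 1× Cl (acyclic) → no; 1× N (acyclic) → no.
That gives 4 matching atoms.

4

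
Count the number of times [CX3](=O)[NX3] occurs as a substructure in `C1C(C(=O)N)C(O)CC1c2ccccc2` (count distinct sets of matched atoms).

1

[CX3](=O)[NX3] is the SMARTS for an amide: a carbonyl carbon bonded to a trivalent nitrogen.
Exactly one fragment in the molecule meets all constraints, giving 1 match.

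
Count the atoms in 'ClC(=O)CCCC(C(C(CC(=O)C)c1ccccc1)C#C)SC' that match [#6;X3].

Check the 23 heavy atoms by environment: 9× C (X4) → no; 6× c (aromatic, X3) → match; 2× C (X3) → match; 2× O (X1) → no; 2× C (X2) → no; 1× S (X2) → no; 1× Cl (X1) → no.
Summing the matching environments: 6 + 2 = 8 matching atoms.

8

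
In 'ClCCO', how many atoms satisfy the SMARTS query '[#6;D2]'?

2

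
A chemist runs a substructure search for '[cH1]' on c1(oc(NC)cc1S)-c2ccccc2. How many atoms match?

The query [cH1] means: aromatic carbon bearing exactly one hydrogen.
Check the 14 heavy atoms by environment: 1× o (aromatic, H0) → no; 4× c (aromatic, H0) → no; 6× c (aromatic, H1) → match; 1× N (H1) → no; 1× C (H3) → no; 1× S (H1) → no.
That gives 6 matching atoms.

6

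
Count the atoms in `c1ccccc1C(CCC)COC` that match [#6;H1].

6

The query [#6;H1] means: any carbon bearing exactly one hydrogen.
Check the 13 heavy atoms by environment: 3× C (H2) → no; 1× C (H1) → match; 1× c (aromatic, H0) → no; 5× c (aromatic, H1) → match; 2× C (H3) → no; 1× O (H0) → no.
Summing the matching environments: 1 + 5 = 6 matching atoms.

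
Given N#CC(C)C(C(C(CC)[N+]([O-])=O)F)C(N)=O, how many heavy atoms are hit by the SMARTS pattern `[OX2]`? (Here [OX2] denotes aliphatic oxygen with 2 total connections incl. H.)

0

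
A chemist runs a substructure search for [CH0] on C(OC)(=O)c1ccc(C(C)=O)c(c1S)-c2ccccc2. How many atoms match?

Check the 20 heavy atoms by environment: 5× c (aromatic, H0) → no; 7× c (aromatic, H1) → no; 2× C (H0) → match; 3× O (H0) → no; 2× C (H3) → no; 1× S (H1) → no.
That gives 2 matching atoms.

2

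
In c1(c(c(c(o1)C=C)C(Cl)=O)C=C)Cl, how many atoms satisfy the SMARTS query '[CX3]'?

The query [CX3] means: C with X3: aliphatic carbon with exactly 3 total connections.
Check the 13 heavy atoms by environment: 1× o (aromatic, X2) → no; 4× c (aromatic, X3) → no; 5× C (X3) → match; 1× O (X1) → no; 2× Cl (X1) → no.
That gives 5 matching atoms.

5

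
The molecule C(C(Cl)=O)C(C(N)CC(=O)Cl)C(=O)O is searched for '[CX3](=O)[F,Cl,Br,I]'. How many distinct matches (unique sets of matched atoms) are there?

2

[CX3](=O)[F,Cl,Br,I] is the SMARTS for an acyl halide: a carbonyl carbon bonded to a halogen.
The molecule carries 2 separate instances of an acyl chloride (-C(=O)Cl) meeting every constraint; each maps to a distinct set of atoms, giving 2 matches.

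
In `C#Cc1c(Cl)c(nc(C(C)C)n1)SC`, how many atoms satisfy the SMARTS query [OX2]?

Check the 14 heavy atoms by environment: 2× n (aromatic, X2) → no; 4× c (aromatic, X3) → no; 2× C (X2) → no; 1× S (X2) → no; 4× C (X4) → no; 1× Cl (X1) → no.
No environment satisfies the query, so 0 matching atoms.

0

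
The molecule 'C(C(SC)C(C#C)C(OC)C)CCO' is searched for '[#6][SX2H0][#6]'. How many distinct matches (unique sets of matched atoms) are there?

1

[#6][SX2H0][#6] is the SMARTS for a thioether: an aliphatic sulfur bridging two carbons with no H on the sulfur.
Exactly one fragment in the molecule meets all constraints, giving 1 match.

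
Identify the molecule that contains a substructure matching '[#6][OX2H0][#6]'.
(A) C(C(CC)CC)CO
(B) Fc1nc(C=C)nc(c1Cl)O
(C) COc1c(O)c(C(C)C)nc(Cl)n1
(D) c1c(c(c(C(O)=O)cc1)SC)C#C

C

[#6][OX2H0][#6] describes an aliphatic oxygen bridging two carbons with no H on the oxygen (an ether).
(A) has a hydroxyl group (-OH) but the oxygen has H1, not H0 bridging two carbons.
(B) has a hydroxyl group (-OH) but the oxygen has H1, not H0 bridging two carbons.
(C) contains a methoxy ether (-OCH3), which satisfies every atom and bond constraint.
(D) has a carboxylic acid group (-C(=O)OH) but the -OH oxygen has H1; the =O is OX1, not OX2.
So the answer is (C).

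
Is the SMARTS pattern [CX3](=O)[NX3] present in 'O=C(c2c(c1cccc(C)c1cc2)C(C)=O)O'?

No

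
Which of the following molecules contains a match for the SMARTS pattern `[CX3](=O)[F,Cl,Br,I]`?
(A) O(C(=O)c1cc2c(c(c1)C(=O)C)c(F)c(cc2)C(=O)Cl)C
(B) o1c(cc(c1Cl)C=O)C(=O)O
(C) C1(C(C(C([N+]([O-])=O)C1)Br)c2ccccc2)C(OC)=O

A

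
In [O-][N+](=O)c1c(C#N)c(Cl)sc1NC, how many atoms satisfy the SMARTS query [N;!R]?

Check the 13 heavy atoms by environment: 1× s (aromatic, in 5-ring) → no; 4× c (aromatic, in 5-ring) → no; 1× N (charge +1, acyclic) → match; 1× O (charge -1, acyclic) → no; 1× O (acyclic) → no; 2× C (acyclic) → no; 2× N (acyclic) → match; 1× Cl (acyclic) → no.
Summing the matching environments: 1 + 2 = 3 matching atoms.

3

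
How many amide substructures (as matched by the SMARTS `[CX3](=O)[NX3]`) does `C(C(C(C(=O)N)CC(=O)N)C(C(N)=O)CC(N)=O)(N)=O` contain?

5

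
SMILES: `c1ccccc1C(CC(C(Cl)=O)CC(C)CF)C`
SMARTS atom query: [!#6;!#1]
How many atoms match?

3

Check the 18 heavy atoms by environment: 9× C → no; 6× c (aromatic) → no; 1× F → match; 1× O → match; 1× Cl → match.
Summing the matching environments: 1 + 1 + 1 = 3 matching atoms.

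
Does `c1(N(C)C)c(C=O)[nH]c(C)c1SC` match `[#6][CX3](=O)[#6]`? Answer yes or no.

No

The pattern [#6][CX3](=O)[#6] describes a carbonyl carbon (no H) flanked by two carbons — a ketone.
The closest candidate here is an aldehyde (-CHO), but the carbonyl carbon has H1, so it is not flanked by two carbons. No other fragment satisfies the full query, so there is no match.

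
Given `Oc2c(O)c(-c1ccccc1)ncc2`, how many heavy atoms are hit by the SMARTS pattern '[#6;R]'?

11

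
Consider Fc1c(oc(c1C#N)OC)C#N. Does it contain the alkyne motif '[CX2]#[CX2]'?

The pattern [CX2]#[CX2] describes a carbon-carbon triple bond — an alkyne.
The closest candidate here is a nitrile (-C#N), but the triple bond is C#N, not C#C. No other fragment satisfies the full query, so there is no match.

No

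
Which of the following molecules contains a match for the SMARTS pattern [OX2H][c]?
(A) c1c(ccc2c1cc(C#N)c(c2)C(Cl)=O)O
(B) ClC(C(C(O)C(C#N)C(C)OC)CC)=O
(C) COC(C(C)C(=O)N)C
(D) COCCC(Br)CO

A

[OX2H][c] describes a hydroxyl oxygen attached to an aromatic carbon (a phenol).
(A) contains a hydroxyl group (-OH), which satisfies every atom and bond constraint.
(B) has a hydroxyl group (-OH) but the -OH is on an aliphatic carbon, not an aromatic c.
(C) has a methoxy ether (-OCH3) but the oxygen has H0, not H1.
(D) has a hydroxyl group (-OH) but the -OH is on an aliphatic carbon, not an aromatic c.
So the answer is (A).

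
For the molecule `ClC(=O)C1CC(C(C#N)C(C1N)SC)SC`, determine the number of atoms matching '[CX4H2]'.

1

Check the 16 heavy atoms by environment: 1× C (H2, X4) → match; 5× C (H1, X4) → no; 1× C (H0, X2) → no; 1× N (H0, X1) → no; 1× C (H0, X3) → no; 1× O (H0, X1) → no; 1× Cl (H0, X1) → no; 2× S (H0, X2) → no; 2× C (H3, X4) → no; 1× N (H2, X3) → no.
That gives 1 matching atom.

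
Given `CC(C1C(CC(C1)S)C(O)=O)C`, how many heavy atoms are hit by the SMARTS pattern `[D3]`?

The query [D3] means: atom with exactly three heavy-atom neighbours.
Check the 12 heavy atoms by environment: 5× C (D3) → match; 2× C (D2) → no; 2× O (D1) → no; 2× C (D1) → no; 1× S (D1) → no.
That gives 5 matching atoms.

5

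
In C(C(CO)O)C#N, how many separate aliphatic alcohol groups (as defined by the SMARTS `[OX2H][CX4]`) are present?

2

[OX2H][CX4] is the SMARTS for an aliphatic alcohol: a hydroxyl oxygen bound to an sp3 (X4) carbon.
The molecule carries 2 separate instances of a hydroxyl group (-OH) meeting every constraint; each maps to a distinct set of atoms, giving 2 matches.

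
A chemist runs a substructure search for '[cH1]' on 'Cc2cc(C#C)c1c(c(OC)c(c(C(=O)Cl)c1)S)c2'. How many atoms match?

3

Check the 19 heavy atoms by environment: 7× c (aromatic, H0) → no; 3× c (aromatic, H1) → match; 2× C (H0) → no; 1× C (H1) → no; 1× S (H1) → no; 2× O (H0) → no; 2× C (H3) → no; 1× Cl (H0) → no.
That gives 3 matching atoms.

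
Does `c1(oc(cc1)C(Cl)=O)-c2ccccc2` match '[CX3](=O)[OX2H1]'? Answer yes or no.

No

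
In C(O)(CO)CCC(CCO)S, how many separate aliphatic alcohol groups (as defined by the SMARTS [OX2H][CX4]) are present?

3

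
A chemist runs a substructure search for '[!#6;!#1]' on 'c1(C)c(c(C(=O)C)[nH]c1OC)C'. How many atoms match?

3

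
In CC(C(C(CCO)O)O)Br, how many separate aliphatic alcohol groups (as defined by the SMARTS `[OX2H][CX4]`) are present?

3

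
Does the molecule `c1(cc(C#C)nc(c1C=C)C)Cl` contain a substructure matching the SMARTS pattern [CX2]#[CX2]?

Yes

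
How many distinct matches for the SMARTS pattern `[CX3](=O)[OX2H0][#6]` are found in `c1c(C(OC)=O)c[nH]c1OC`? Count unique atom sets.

1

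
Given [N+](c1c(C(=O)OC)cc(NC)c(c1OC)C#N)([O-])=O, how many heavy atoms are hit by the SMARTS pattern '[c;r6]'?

Check the 19 heavy atoms by environment: 6× c (aromatic, in 6-ring) → match; 5× C (acyclic) → no; 4× O (acyclic) → no; 1× N (charge +1, acyclic) → no; 1× O (charge -1, acyclic) → no; 2× N (acyclic) → no.
That gives 6 matching atoms.

6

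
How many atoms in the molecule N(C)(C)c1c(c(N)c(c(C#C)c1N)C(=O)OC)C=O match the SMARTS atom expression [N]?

3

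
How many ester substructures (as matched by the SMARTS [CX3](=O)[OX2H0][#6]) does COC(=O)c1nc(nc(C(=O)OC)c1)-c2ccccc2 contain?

2

[CX3](=O)[OX2H0][#6] is the SMARTS for an ester: a carbonyl carbon bonded to an oxygen that is itself bonded to carbon (no H on that O).
The molecule carries 2 separate instances of a methyl-ester group (-C(=O)OCH3) meeting every constraint; each maps to a distinct set of atoms, giving 2 matches.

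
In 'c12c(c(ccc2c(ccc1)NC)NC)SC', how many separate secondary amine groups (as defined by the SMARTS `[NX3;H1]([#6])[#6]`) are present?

[NX3;H1]([#6])[#6] is the SMARTS for a secondary amine: a trivalent nitrogen with one H, bonded to two carbons.
The molecule carries 2 separate instances of an N-methylamino group (-NHCH3) meeting every constraint; each maps to a distinct set of atoms, giving 2 matches.

2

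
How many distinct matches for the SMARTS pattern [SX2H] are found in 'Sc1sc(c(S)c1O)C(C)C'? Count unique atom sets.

[SX2H] is the SMARTS for a thiol: an aliphatic sulfur with two connections, one being H.
The molecule carries 2 separate instances of a thiol (-SH) meeting every constraint; each maps to a distinct set of atoms, giving 2 matches.

2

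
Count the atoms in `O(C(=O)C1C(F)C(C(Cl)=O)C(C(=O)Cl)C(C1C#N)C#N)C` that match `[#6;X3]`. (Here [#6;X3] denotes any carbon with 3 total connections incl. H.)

3

Check the 21 heavy atoms by environment: 7× C (X4) → no; 1× F (X1) → no; 2× C (X2) → no; 2× N (X1) → no; 3× C (X3) → match; 3× O (X1) → no; 2× Cl (X1) → no; 1× O (X2) → no.
That gives 3 matching atoms.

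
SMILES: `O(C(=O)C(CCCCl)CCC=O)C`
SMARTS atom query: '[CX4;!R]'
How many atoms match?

7

The query [CX4;!R] means: aliphatic carbon with four total connections, not in a ring.
Check the 13 heavy atoms by environment: 7× C (X4, acyclic) → match; 2× C (X3, acyclic) → no; 2× O (X1, acyclic) → no; 1× O (X2, acyclic) → no; 1× Cl (X1, acyclic) → no.
That gives 7 matching atoms.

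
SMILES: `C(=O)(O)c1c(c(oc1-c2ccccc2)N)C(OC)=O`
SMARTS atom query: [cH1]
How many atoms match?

The query [cH1] means: aromatic carbon bearing exactly one hydrogen.
Check the 19 heavy atoms by environment: 1× o (aromatic, H0) → no; 5× c (aromatic, H0) → no; 2× C (H0) → no; 3× O (H0) → no; 1× O (H1) → no; 1× C (H3) → no; 5× c (aromatic, H1) → match; 1× N (H2) → no.
That gives 5 matching atoms.

5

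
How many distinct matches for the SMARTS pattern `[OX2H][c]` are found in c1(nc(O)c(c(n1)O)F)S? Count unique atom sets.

[OX2H][c] is the SMARTS for a phenol: a hydroxyl oxygen attached to an aromatic carbon.
The molecule carries 2 separate instances of a hydroxyl group (-OH) meeting every constraint; each maps to a distinct set of atoms, giving 2 matches.

2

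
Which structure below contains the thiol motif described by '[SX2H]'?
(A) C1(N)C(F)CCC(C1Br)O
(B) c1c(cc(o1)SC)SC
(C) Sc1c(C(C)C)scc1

[SX2H] describes an aliphatic sulfur with two connections, one being H (a thiol).
(A) has a hydroxyl group (-OH) but it is an -OH, not an -SH.
(B) has a methylthio ether (-SCH3) but the sulfur has H0 (bonded to two carbons), not H1.
(C) contains a thiol (-SH), which satisfies every atom and bond constraint.
So the answer is (C).

C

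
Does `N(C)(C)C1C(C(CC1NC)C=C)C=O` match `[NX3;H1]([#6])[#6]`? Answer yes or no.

Yes

The pattern [NX3;H1]([#6])[#6] describes a trivalent nitrogen with one H, bonded to two carbons — a secondary amine.
The molecule carries an N-methylamino group (-NHCH3), whose atoms satisfy every constraint of the query, so the pattern matches.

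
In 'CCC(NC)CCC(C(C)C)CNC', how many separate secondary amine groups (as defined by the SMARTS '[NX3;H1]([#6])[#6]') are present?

[NX3;H1]([#6])[#6] is the SMARTS for a secondary amine: a trivalent nitrogen with one H, bonded to two carbons.
The molecule carries 2 separate instances of an N-methylamino group (-NHCH3) meeting every constraint; each maps to a distinct set of atoms, giving 2 matches.

2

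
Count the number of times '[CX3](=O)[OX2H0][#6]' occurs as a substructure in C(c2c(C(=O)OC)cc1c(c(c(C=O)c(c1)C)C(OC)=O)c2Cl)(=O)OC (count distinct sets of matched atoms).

[CX3](=O)[OX2H0][#6] is the SMARTS for an ester: a carbonyl carbon bonded to an oxygen that is itself bonded to carbon (no H on that O).
The molecule carries 3 separate instances of a methyl-ester group (-C(=O)OCH3) meeting every constraint; each maps to a distinct set of atoms, giving 3 matches.

3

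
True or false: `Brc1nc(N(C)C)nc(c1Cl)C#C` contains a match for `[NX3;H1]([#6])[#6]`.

The pattern [NX3;H1]([#6])[#6] describes a trivalent nitrogen with one H, bonded to two carbons — a secondary amine.
The closest candidate here is a dimethylamino group (-N(CH3)2), but the nitrogen has H0, not H1. No other fragment satisfies the full query, so there is no match.

False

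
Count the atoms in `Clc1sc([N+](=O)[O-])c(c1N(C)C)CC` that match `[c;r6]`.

Check the 14 heavy atoms by environment: 1× s (aromatic, in 5-ring) → no; 4× c (aromatic, in 5-ring) → no; 1× N (charge +1, acyclic) → no; 1× O (charge -1, acyclic) → no; 1× O (acyclic) → no; 1× Cl (acyclic) → no; 1× N (acyclic) → no; 4× C (acyclic) → no.
No environment satisfies the query, so 0 matching atoms.

0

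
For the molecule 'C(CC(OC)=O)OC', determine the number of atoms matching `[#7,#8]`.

3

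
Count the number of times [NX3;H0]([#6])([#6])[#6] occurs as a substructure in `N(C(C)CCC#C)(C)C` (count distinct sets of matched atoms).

1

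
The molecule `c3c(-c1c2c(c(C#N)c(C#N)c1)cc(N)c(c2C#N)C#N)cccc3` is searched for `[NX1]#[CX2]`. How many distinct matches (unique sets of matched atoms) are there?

[NX1]#[CX2] is the SMARTS for a nitrile: a nitrogen triple-bonded to a two-connected carbon.
The molecule carries 4 separate instances of a nitrile (-C#N) meeting every constraint; each maps to a distinct set of atoms, giving 4 matches.

4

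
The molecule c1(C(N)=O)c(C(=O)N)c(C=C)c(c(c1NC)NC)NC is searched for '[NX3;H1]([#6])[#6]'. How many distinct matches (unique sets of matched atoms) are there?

[NX3;H1]([#6])[#6] is the SMARTS for a secondary amine: a trivalent nitrogen with one H, bonded to two carbons.
The molecule carries 3 separate instances of an N-methylamino group (-NHCH3) meeting every constraint; each maps to a distinct set of atoms, giving 3 matches.

3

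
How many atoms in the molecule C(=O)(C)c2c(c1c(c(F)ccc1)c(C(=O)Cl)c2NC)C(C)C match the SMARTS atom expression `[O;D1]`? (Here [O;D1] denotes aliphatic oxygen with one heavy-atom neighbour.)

The query [O;D1] means: aliphatic oxygen bonded to exactly one heavy atom.
Check the 22 heavy atoms by environment: 7× c (aromatic, D3) → no; 3× c (aromatic, D2) → no; 3× C (D3) → no; 4× C (D1) → no; 2× O (D1) → match; 1× Cl (D1) → no; 1× F (D1) → no; 1× N (D2) → no.
That gives 2 matching atoms.

2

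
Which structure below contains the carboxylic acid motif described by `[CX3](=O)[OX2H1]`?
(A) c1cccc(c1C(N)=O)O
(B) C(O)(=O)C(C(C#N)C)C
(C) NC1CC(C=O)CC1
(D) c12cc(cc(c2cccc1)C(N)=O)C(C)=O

B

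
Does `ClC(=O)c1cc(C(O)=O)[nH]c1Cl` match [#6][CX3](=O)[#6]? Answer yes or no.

The pattern [#6][CX3](=O)[#6] describes a carbonyl carbon (no H) flanked by two carbons — a ketone.
The closest candidate here is a carboxylic acid group (-C(=O)OH), but one neighbour of the carbonyl carbon is O, not C. No other fragment satisfies the full query, so there is no match.

No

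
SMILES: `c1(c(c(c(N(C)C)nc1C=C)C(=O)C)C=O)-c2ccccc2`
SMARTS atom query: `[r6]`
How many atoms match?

12

The query [r6] means: r6 matches atoms in a six-membered ring.
Check the 22 heavy atoms by environment: 1× n (aromatic, in 6-ring) → match; 11× c (aromatic, in 6-ring) → match; 7× C (acyclic) → no; 2× O (acyclic) → no; 1× N (acyclic) → no.
Summing the matching environments: 1 + 11 = 12 matching atoms.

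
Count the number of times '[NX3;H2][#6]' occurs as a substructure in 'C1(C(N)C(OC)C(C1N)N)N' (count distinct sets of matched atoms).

4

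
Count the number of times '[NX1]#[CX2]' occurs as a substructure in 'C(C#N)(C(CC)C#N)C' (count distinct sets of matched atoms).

2

[NX1]#[CX2] is the SMARTS for a nitrile: a nitrogen triple-bonded to a two-connected carbon.
The molecule carries 2 separate instances of a nitrile (-C#N) meeting every constraint; each maps to a distinct set of atoms, giving 2 matches.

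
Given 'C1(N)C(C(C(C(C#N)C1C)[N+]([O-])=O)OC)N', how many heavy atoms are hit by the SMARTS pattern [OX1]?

The query [OX1] means: aliphatic oxygen with one total connection — typically a carbonyl =O or an oxide.
Check the 16 heavy atoms by environment: 8× C (X4) → no; 1× C (X2) → no; 1× N (X1) → no; 2× N (X3) → no; 1× O (X2) → no; 1× N (charge +1, X3) → no; 1× O (charge -1, X1) → match; 1× O (X1) → match.
Summing the matching environments: 1 + 1 = 2 matching atoms.

2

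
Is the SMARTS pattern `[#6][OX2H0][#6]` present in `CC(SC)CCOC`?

Yes

The pattern [#6][OX2H0][#6] describes an aliphatic oxygen bridging two carbons with no H on the oxygen — an ether.
The molecule carries a methoxy ether (-OCH3), whose atoms satisfy every constraint of the query, so the pattern matches.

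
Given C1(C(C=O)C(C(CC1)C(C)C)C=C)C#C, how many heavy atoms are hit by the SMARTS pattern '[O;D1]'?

1

The query [O;D1] means: aliphatic oxygen bonded to exactly one heavy atom.
Check the 15 heavy atoms by environment: 5× C (D2) → no; 5× C (D3) → no; 4× C (D1) → no; 1× O (D1) → match.
That gives 1 matching atom.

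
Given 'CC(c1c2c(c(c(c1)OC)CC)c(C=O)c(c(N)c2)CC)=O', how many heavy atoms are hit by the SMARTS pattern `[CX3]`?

2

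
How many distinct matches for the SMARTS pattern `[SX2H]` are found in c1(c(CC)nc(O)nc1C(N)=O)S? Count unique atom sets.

1

[SX2H] is the SMARTS for a thiol: an aliphatic sulfur with two connections, one being H.
Exactly one fragment in the molecule meets all constraints, giving 1 match.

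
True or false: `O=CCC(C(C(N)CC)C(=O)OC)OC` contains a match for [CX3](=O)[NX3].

False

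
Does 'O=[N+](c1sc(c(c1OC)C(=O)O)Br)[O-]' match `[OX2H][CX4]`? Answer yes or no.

No

The pattern [OX2H][CX4] describes a hydroxyl oxygen bound to an sp3 (X4) carbon — an aliphatic alcohol.
The closest candidate here is a methoxy ether (-OCH3), but the oxygen has H0 (ether), not H1. No other fragment satisfies the full query, so there is no match.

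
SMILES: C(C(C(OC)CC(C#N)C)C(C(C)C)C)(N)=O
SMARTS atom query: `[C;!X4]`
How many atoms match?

The query [C;!X4] means: aliphatic carbon that does not have four total connections.
Check the 17 heavy atoms by environment: 11× C (X4) → no; 1× O (X2) → no; 1× C (X3) → match; 1× O (X1) → no; 1× N (X3) → no; 1× C (X2) → match; 1× N (X1) → no.
Summing the matching environments: 1 + 1 = 2 matching atoms.

2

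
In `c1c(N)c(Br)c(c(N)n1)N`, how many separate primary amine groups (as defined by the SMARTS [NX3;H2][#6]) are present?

3

[NX3;H2][#6] is the SMARTS for a primary amine: a trivalent nitrogen with two H attached to carbon.
The molecule carries 3 separate instances of a primary amino group (-NH2) meeting every constraint; each maps to a distinct set of atoms, giving 3 matches.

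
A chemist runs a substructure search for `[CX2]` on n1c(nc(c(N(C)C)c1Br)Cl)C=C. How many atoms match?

0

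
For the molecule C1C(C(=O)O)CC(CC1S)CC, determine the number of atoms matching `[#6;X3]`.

Check the 12 heavy atoms by environment: 8× C (X4) → no; 1× C (X3) → match; 1× O (X1) → no; 1× O (X2) → no; 1× S (X2) → no.
That gives 1 matching atom.

1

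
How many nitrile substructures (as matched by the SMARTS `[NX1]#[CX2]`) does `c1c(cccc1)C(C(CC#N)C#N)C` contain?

2

[NX1]#[CX2] is the SMARTS for a nitrile: a nitrogen triple-bonded to a two-connected carbon.
The molecule carries 2 separate instances of a nitrile (-C#N) meeting every constraint; each maps to a distinct set of atoms, giving 2 matches.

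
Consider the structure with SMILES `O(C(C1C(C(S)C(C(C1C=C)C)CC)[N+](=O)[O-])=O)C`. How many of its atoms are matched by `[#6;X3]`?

3

The query [#6;X3] means: any carbon (aromatic or not) with three total connections.
Check the 19 heavy atoms by environment: 10× C (X4) → no; 3× C (X3) → match; 1× N (charge +1, X3) → no; 1× O (charge -1, X1) → no; 2× O (X1) → no; 1× O (X2) → no; 1× S (X2) → no.
That gives 3 matching atoms.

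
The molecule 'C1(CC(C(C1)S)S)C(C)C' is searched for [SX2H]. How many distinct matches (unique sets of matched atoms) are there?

2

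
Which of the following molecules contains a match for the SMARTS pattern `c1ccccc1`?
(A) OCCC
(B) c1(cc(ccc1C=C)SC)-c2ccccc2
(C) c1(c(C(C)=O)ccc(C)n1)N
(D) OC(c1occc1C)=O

B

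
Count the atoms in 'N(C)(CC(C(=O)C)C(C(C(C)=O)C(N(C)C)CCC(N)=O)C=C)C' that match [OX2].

0

Check the 24 heavy atoms by environment: 13× C (X4) → no; 3× N (X3) → no; 5× C (X3) → no; 3× O (X1) → no.
No environment satisfies the query, so 0 matching atoms.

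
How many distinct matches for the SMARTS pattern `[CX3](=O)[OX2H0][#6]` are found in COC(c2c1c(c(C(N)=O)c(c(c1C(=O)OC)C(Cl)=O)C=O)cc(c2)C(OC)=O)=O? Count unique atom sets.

[CX3](=O)[OX2H0][#6] is the SMARTS for an ester: a carbonyl carbon bonded to an oxygen that is itself bonded to carbon (no H on that O).
The molecule carries 3 separate instances of a methyl-ester group (-C(=O)OCH3) meeting every constraint; each maps to a distinct set of atoms, giving 3 matches.

3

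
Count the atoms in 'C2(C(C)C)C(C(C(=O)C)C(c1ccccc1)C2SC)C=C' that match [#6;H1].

Check the 21 heavy atoms by environment: 7× C (H1) → match; 1× C (H0) → no; 1× O (H0) → no; 4× C (H3) → no; 1× C (H2) → no; 1× c (aromatic, H0) → no; 5× c (aromatic, H1) → match; 1× S (H0) → no.
Summing the matching environments: 7 + 5 = 12 matching atoms.

12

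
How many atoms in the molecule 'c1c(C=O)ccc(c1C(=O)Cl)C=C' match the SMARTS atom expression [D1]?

4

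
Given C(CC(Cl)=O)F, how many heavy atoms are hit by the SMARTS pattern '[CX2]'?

0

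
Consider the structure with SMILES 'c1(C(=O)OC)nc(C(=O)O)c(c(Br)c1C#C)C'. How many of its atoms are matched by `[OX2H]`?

Check the 17 heavy atoms by environment: 1× n (aromatic, H0, X2) → no; 5× c (aromatic, H0, X3) → no; 1× C (H0, X2) → no; 1× C (H1, X2) → no; 2× C (H0, X3) → no; 2× O (H0, X1) → no; 1× O (H0, X2) → no; 2× C (H3, X4) → no; 1× O (H1, X2) → match; 1× Br (H0, X1) → no.
That gives 1 matching atom.

1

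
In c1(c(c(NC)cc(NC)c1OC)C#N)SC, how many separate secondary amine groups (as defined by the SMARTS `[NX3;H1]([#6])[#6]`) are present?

[NX3;H1]([#6])[#6] is the SMARTS for a secondary amine: a trivalent nitrogen with one H, bonded to two carbons.
The molecule carries 2 separate instances of an N-methylamino group (-NHCH3) meeting every constraint; each maps to a distinct set of atoms, giving 2 matches.

2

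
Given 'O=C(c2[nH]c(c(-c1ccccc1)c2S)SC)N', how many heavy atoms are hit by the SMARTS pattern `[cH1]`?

5

The query [cH1] means: aromatic carbon bearing exactly one hydrogen.
Check the 17 heavy atoms by environment: 1× n (aromatic, H1) → no; 5× c (aromatic, H0) → no; 1× S (H1) → no; 1× S (H0) → no; 1× C (H3) → no; 5× c (aromatic, H1) → match; 1× C (H0) → no; 1× O (H0) → no; 1× N (H2) → no.
That gives 5 matching atoms.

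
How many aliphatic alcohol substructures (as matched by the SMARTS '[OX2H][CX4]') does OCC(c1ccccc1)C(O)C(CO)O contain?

4

[OX2H][CX4] is the SMARTS for an aliphatic alcohol: a hydroxyl oxygen bound to an sp3 (X4) carbon.
The molecule carries 4 separate instances of a hydroxyl group (-OH) meeting every constraint; each maps to a distinct set of atoms, giving 4 matches.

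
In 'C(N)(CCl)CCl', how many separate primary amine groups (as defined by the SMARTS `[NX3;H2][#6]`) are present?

1

[NX3;H2][#6] is the SMARTS for a primary amine: a trivalent nitrogen with two H attached to carbon.
Exactly one fragment in the molecule meets all constraints, giving 1 match.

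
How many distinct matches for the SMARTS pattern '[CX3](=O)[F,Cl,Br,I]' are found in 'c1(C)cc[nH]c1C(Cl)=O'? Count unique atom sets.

1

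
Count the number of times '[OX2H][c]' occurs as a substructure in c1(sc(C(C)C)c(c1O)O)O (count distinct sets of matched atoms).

[OX2H][c] is the SMARTS for a phenol: a hydroxyl oxygen attached to an aromatic carbon.
The molecule carries 3 separate instances of a hydroxyl group (-OH) meeting every constraint; each maps to a distinct set of atoms, giving 3 matches.

3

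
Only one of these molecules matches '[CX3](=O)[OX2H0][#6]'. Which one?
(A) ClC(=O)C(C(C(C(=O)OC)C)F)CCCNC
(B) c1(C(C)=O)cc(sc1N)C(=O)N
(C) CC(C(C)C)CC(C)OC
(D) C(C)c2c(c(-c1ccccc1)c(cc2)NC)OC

A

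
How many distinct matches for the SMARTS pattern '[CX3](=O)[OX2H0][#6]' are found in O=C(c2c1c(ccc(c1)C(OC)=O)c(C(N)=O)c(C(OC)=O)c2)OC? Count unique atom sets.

3

[CX3](=O)[OX2H0][#6] is the SMARTS for an ester: a carbonyl carbon bonded to an oxygen that is itself bonded to carbon (no H on that O).
The molecule carries 3 separate instances of a methyl-ester group (-C(=O)OCH3) meeting every constraint; each maps to a distinct set of atoms, giving 3 matches.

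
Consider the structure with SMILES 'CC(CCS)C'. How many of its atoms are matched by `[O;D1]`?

The query [O;D1] means: aliphatic oxygen bonded to exactly one heavy atom.
Check the 6 heavy atoms by environment: 2× C (D2) → no; 1× S (D1) → no; 1× C (D3) → no; 2× C (D1) → no.
No environment satisfies the query, so 0 matching atoms.

0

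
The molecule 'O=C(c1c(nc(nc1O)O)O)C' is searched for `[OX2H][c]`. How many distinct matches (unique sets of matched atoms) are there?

3

[OX2H][c] is the SMARTS for a phenol: a hydroxyl oxygen attached to an aromatic carbon.
The molecule carries 3 separate instances of a hydroxyl group (-OH) meeting every constraint; each maps to a distinct set of atoms, giving 3 matches.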